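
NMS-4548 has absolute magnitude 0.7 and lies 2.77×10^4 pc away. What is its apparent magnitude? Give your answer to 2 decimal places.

m = M + 5 log₁₀(d/10 pc) = 0.7 + 5 log₁₀(2.77×10^4/10)
  = 0.7 + 5 × 3.442 = 0.7 + 17.21 = 17.91.

17.91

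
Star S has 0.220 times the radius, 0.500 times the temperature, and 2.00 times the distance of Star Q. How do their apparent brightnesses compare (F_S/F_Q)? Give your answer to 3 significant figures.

7.56×10^-4

L_S/L_Q = (R_S/R_Q)²(T_S/T_Q)⁴ = (0.220)² × (0.500)⁴ = 0.003025.
F_S/F_Q = (L_S/L_Q)/(d_S/d_Q)² = 0.003025 / (2.00)² = 7.562×10^-4.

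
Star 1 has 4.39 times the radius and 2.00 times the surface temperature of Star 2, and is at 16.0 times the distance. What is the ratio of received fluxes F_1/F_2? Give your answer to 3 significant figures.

L_1/L_2 = (R_1/R_2)²(T_1/T_2)⁴ = (4.39)² × (2.00)⁴ = 308.4.
F_1/F_2 = (L_1/L_2)/(d_1/d_2)² = 308.4 / (16.0)² = 1.205.

1.20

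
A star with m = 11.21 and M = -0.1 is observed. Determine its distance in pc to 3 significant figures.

m − M = 5 log₁₀(d/10 pc)
11.21 − (-0.1) = 11.31 = 5 log₁₀(d/10)
d = 10 × 10^(11.31/5) = 10 × 10^2.262 = 1828 pc.

1.83×10^3 pc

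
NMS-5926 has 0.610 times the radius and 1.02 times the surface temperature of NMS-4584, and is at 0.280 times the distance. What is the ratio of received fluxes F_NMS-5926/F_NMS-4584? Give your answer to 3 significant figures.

5.14

L_NMS-5926/L_NMS-4584 = (R_NMS-5926/R_NMS-4584)²(T_NMS-5926/T_NMS-4584)⁴ = (0.610)² × (1.02)⁴ = 0.4028.
F_NMS-5926/F_NMS-4584 = (L_NMS-5926/L_NMS-4584)/(d_NMS-5926/d_NMS-4584)² = 0.4028 / (0.280)² = 5.137.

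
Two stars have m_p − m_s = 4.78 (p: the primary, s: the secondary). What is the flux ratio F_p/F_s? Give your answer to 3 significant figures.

0.0122

F_p/F_s = 10^(−(m_p − m_s)/2.5) = 10^(-4.78/2.5) = 10^-1.912 = 0.01225.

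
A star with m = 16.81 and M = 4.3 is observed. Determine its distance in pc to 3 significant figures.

3.18×10^3 pc

m − M = 5 log₁₀(d/10 pc)
16.81 − (4.3) = 12.51 = 5 log₁₀(d/10)
d = 10 × 10^(12.51/5) = 10 × 10^2.502 = 3177 pc.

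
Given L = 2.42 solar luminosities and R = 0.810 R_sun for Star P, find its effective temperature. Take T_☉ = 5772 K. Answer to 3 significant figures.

8.00×10^3 K

T/T_☉ = (L/L_☉)^(1/4) / (R/R_☉)^(1/2)
T = 5772 × (2.42)^(1/4) / √(0.810) = 5772 × 1.247 / 0.9000 = 7999 K.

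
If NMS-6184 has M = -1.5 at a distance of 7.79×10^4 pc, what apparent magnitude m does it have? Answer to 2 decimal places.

m = M + 5 log₁₀(d/10 pc) = -1.5 + 5 log₁₀(7.79×10^4/10)
  = -1.5 + 5 × 3.892 = -1.5 + 19.46 = 17.96.

17.96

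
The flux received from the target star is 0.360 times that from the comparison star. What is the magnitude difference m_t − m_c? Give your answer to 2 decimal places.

1.11

m_t − m_c = −2.5 log₁₀(F_t/F_c) = −2.5 log₁₀(0.360) = −2.5 × (-0.444) = 1.109.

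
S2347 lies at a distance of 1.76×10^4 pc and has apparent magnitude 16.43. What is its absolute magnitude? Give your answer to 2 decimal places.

0.20

M = m − 5 log₁₀(d/10 pc) = 16.43 − 5 log₁₀(1.76×10^4/10)
  = 16.43 − 5 × 3.246 = 16.43 − 16.23 = 0.20.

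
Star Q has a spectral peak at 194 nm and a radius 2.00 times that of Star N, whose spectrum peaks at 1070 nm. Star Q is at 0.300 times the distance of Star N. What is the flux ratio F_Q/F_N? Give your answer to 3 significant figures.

4.11×10^4

Wien's law: T_Q/T_N = λ_N/λ_Q = 1070/194 = 5.515.
L_Q/L_N = (R_Q/R_N)²(T_Q/T_N)⁴ = (2.00)²(5.515)⁴ = 3702.
F_Q/F_N = (L_Q/L_N)/(d_Q/d_N)² = 3702/(0.300)² = 4.113×10^4.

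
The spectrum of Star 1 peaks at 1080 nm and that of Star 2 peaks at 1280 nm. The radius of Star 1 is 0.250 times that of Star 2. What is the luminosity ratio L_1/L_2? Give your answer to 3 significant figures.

Wien's law gives T ∝ 1/λ_max, so T_1/T_2 = λ_2/λ_1 = 1280/1080 = 1.185.
Then L ∝ R²T⁴ gives L_1/L_2 = (0.250)² × (1.185)⁴ = 0.06250 × 1.973 = 0.1233.

0.123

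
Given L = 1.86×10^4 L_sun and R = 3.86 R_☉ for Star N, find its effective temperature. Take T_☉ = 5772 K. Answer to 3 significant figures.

T/T_☉ = (L/L_☉)^(1/4) / (R/R_☉)^(1/2)
T = 5772 × (1.86×10^4)^(1/4) / √(3.86) = 5772 × 11.68 / 1.965 = 3.431×10^4 K.

3.43×10^4 K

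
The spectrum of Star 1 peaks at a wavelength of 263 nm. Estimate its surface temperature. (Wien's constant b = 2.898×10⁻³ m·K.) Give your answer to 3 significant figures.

T = b/λ_max = 2.898×10⁻³ / (263×10⁻⁹) = 1.102×10^4 K.

1.10×10^4 K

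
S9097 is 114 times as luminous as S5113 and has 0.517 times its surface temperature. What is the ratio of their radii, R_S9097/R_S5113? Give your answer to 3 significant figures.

39.9

L ∝ R²T⁴ gives R ∝ √L / T², so
R_S9097/R_S5113 = √(114) / (0.517)² = 10.68 / 0.2673 = 39.95.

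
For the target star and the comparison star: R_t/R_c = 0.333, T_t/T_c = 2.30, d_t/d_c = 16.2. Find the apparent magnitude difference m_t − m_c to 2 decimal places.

4.82

L_t/L_c = (0.333)²(2.30)⁴ = 3.103.
F_t/F_c = (L_t/L_c)/(d_t/d_c)² = 3.103/262.4 = 0.01182.
m_t − m_c = −2.5 log₁₀(0.01182) = 4.82.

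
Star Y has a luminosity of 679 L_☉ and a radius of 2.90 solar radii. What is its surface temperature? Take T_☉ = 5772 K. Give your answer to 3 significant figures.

T/T_☉ = (L/L_☉)^(1/4) / (R/R_☉)^(1/2)
T = 5772 × (679)^(1/4) / √(2.90) = 5772 × 5.105 / 1.703 = 1.730×10^4 K.

1.73×10^4 K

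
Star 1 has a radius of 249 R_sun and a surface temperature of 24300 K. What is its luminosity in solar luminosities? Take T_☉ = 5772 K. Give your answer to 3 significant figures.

1.95×10^7 solar luminosities

L/L_☉ = (R/R_☉)² (T/T_☉)⁴ = (249)² × (24300/5772)⁴
       = 6.200×10^4 × (4.210)⁴ = 6.200×10^4 × 314.1 = 1.948×10^7.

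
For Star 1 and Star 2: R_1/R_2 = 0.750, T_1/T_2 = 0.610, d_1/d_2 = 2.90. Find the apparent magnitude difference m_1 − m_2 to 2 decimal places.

L_1/L_2 = (0.750)²(0.610)⁴ = 0.07788.
F_1/F_2 = (L_1/L_2)/(d_1/d_2)² = 0.07788/8.410 = 0.009261.
m_1 − m_2 = −2.5 log₁₀(0.009261) = 5.08.

5.08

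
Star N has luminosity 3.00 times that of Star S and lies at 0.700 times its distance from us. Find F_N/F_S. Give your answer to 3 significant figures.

F = L/(4πd²), so F_N/F_S = (L_N/L_S) / (d_N/d_S)²
= 3.00 / (0.700)² = 3.00 / 0.4900 = 6.122.

6.12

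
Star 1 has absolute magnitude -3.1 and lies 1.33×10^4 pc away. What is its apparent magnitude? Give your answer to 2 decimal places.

m = M + 5 log₁₀(d/10 pc) = -3.1 + 5 log₁₀(1.33×10^4/10)
  = -3.1 + 5 × 3.124 = -3.1 + 15.62 = 12.52.

12.52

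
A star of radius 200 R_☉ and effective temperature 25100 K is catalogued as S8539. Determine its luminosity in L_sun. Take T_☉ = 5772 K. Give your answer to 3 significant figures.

L/L_☉ = (R/R_☉)² (T/T_☉)⁴ = (200)² × (25100/5772)⁴
       = 4.000×10^4 × (4.349)⁴ = 4.000×10^4 × 357.6 = 1.430×10^7.

1.43×10^7 L_sun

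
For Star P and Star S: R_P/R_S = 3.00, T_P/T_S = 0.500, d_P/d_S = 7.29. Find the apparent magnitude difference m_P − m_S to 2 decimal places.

4.94

L_P/L_S = (3.00)²(0.500)⁴ = 0.5625.
F_P/F_S = (L_P/L_S)/(d_P/d_S)² = 0.5625/53.14 = 0.01058.
m_P − m_S = −2.5 log₁₀(0.01058) = 4.94.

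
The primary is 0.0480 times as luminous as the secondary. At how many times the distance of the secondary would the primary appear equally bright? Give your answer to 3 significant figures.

0.219

Equal flux requires L_p/d_p² = L_s/d_s², so d_p/d_s = √(L_p/L_s)
= √(0.0480) = 0.2191.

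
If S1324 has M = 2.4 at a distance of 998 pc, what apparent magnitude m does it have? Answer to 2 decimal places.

12.40

m = M + 5 log₁₀(d/10 pc) = 2.4 + 5 log₁₀(998/10)
  = 2.4 + 5 × 1.999 = 2.4 + 10.00 = 12.40.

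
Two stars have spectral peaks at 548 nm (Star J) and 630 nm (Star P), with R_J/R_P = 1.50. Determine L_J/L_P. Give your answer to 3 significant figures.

3.93

Wien's law gives T ∝ 1/λ_max, so T_J/T_P = λ_P/λ_J = 630/548 = 1.150.
Then L ∝ R²T⁴ gives L_J/L_P = (1.50)² × (1.150)⁴ = 2.250 × 1.747 = 3.930.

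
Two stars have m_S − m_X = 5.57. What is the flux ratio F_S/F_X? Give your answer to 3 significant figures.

0.00592

F_S/F_X = 10^(−(m_S − m_X)/2.5) = 10^(-5.57/2.5) = 10^-2.228 = 0.005916.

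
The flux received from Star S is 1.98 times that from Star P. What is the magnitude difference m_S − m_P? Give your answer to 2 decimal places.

-0.74

m_S − m_P = −2.5 log₁₀(F_S/F_P) = −2.5 log₁₀(1.98) = −2.5 × (0.297) = -0.742.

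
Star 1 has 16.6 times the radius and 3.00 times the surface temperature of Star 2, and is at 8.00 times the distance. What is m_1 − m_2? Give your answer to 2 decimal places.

-6.36

L_1/L_2 = (16.6)²(3.00)⁴ = 2.232×10^4.
F_1/F_2 = (L_1/L_2)/(d_1/d_2)² = 2.232×10^4/64.00 = 348.8.
m_1 − m_2 = −2.5 log₁₀(348.8) = -6.36.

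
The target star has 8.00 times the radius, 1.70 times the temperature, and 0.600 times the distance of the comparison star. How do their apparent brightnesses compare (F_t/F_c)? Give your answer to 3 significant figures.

1.48×10^3

L_t/L_c = (R_t/R_c)²(T_t/T_c)⁴ = (8.00)² × (1.70)⁴ = 534.5.
F_t/F_c = (L_t/L_c)/(d_t/d_c)² = 534.5 / (0.600)² = 1485.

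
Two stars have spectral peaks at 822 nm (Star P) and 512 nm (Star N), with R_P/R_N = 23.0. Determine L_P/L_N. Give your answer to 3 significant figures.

Wien's law gives T ∝ 1/λ_max, so T_P/T_N = λ_N/λ_P = 512/822 = 0.6229.
Then L ∝ R²T⁴ gives L_P/L_N = (23.0)² × (0.6229)⁴ = 529.0 × 0.1505 = 79.62.

79.6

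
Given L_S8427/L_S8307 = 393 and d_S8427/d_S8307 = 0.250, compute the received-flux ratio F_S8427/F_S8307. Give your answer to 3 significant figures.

F = L/(4πd²), so F_S8427/F_S8307 = (L_S8427/L_S8307) / (d_S8427/d_S8307)²
= 393 / (0.250)² = 393 / 0.06250 = 6288.

6.29×10^3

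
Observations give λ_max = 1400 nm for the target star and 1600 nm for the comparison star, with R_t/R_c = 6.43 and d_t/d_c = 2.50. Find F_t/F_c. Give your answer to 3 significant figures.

Wien's law: T_t/T_c = λ_c/λ_t = 1600/1400 = 1.143.
L_t/L_c = (R_t/R_c)²(T_t/T_c)⁴ = (6.43)²(1.143)⁴ = 70.53.
F_t/F_c = (L_t/L_c)/(d_t/d_c)² = 70.53/(2.50)² = 11.29.

11.3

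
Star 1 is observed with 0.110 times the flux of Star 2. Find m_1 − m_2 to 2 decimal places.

2.40

m_1 − m_2 = −2.5 log₁₀(F_1/F_2) = −2.5 log₁₀(0.110) = −2.5 × (-0.959) = 2.397.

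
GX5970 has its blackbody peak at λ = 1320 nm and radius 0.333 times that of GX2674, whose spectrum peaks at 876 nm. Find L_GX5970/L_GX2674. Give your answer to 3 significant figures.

0.0215

Wien's law gives T ∝ 1/λ_max, so T_GX5970/T_GX2674 = λ_GX2674/λ_GX5970 = 876/1320 = 0.6636.
Then L ∝ R²T⁴ gives L_GX5970/L_GX2674 = (0.333)² × (0.6636)⁴ = 0.1109 × 0.1940 = 0.02151.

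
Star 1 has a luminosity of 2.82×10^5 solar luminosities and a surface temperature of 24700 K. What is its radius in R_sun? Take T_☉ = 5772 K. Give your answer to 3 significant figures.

R/R_☉ = √(L/L_☉) / (T/T_☉)² = √(2.82×10^5) / (4.279)²
       = 531.0 / 18.31 = 29.00.

29.0 R_sun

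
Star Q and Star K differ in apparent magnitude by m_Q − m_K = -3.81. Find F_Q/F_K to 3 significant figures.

F_Q/F_K = 10^(−(m_Q − m_K)/2.5) = 10^(3.81/2.5) = 10^1.524 = 33.42.

33.4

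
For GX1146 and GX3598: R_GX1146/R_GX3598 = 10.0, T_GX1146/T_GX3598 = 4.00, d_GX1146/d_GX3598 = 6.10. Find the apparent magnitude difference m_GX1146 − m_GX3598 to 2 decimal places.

-7.09

L_GX1146/L_GX3598 = (10.0)²(4.00)⁴ = 2.560×10^4.
F_GX1146/F_GX3598 = (L_GX1146/L_GX3598)/(d_GX1146/d_GX3598)² = 2.560×10^4/37.21 = 688.0.
m_GX1146 − m_GX3598 = −2.5 log₁₀(688.0) = -7.09.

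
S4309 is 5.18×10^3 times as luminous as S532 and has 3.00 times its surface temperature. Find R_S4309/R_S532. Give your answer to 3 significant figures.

L ∝ R²T⁴ gives R ∝ √L / T², so
R_S4309/R_S532 = √(5.18×10^3) / (3.00)² = 71.97 / 9.000 = 7.997.

8.00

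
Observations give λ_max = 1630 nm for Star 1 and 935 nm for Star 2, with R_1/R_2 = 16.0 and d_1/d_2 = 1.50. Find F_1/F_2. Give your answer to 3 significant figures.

Wien's law: T_1/T_2 = λ_2/λ_1 = 935/1630 = 0.5736.
L_1/L_2 = (R_1/R_2)²(T_1/T_2)⁴ = (16.0)²(0.5736)⁴ = 27.72.
F_1/F_2 = (L_1/L_2)/(d_1/d_2)² = 27.72/(1.50)² = 12.32.

12.3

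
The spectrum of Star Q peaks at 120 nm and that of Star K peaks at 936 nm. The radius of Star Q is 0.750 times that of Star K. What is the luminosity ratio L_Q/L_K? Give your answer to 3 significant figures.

2.08×10^3

Wien's law gives T ∝ 1/λ_max, so T_Q/T_K = λ_K/λ_Q = 936/120 = 7.800.
Then L ∝ R²T⁴ gives L_Q/L_K = (0.750)² × (7.800)⁴ = 0.5625 × 3702 = 2082.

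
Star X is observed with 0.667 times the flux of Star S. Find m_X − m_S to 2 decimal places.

m_X − m_S = −2.5 log₁₀(F_X/F_S) = −2.5 log₁₀(0.667) = −2.5 × (-0.176) = 0.440.

0.44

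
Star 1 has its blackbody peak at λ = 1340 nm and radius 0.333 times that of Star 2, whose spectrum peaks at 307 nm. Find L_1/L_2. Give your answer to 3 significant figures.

3.06×10^-4

Wien's law gives T ∝ 1/λ_max, so T_1/T_2 = λ_2/λ_1 = 307/1340 = 0.2291.
Then L ∝ R²T⁴ gives L_1/L_2 = (0.333)² × (0.2291)⁴ = 0.1109 × 0.002755 = 3.055×10^-4.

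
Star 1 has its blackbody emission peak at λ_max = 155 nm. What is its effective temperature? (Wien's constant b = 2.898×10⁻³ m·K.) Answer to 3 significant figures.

T = b/λ_max = 2.898×10⁻³ / (155×10⁻⁹) = 1.870×10^4 K.

1.87×10^4 K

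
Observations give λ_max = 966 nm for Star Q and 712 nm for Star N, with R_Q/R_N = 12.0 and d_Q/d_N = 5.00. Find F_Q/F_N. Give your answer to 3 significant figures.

Wien's law: T_Q/T_N = λ_N/λ_Q = 712/966 = 0.7371.
L_Q/L_N = (R_Q/R_N)²(T_Q/T_N)⁴ = (12.0)²(0.7371)⁴ = 42.50.
F_Q/F_N = (L_Q/L_N)/(d_Q/d_N)² = 42.50/(5.00)² = 1.700.

1.70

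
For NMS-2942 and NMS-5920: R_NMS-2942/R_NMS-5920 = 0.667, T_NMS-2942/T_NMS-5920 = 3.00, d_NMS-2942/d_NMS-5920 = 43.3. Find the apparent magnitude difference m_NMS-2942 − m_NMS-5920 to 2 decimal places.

4.29

L_NMS-2942/L_NMS-5920 = (0.667)²(3.00)⁴ = 36.04.
F_NMS-2942/F_NMS-5920 = (L_NMS-2942/L_NMS-5920)/(d_NMS-2942/d_NMS-5920)² = 36.04/1875 = 0.01922.
m_NMS-2942 − m_NMS-5920 = −2.5 log₁₀(0.01922) = 4.29.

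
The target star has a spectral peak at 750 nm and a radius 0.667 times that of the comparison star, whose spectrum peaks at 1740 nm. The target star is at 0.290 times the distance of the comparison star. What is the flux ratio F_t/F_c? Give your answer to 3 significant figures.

Wien's law: T_t/T_c = λ_c/λ_t = 1740/750 = 2.320.
L_t/L_c = (R_t/R_c)²(T_t/T_c)⁴ = (0.667)²(2.320)⁴ = 12.89.
F_t/F_c = (L_t/L_c)/(d_t/d_c)² = 12.89/(0.290)² = 153.3.

153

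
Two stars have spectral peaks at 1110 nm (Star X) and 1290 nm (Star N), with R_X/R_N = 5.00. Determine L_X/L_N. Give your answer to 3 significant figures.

Wien's law gives T ∝ 1/λ_max, so T_X/T_N = λ_N/λ_X = 1290/1110 = 1.162.
Then L ∝ R²T⁴ gives L_X/L_N = (5.00)² × (1.162)⁴ = 25.00 × 1.824 = 45.60.

45.6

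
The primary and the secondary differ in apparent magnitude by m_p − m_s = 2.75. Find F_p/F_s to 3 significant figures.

0.0794

F_p/F_s = 10^(−(m_p − m_s)/2.5) = 10^(-2.75/2.5) = 10^-1.100 = 0.07943.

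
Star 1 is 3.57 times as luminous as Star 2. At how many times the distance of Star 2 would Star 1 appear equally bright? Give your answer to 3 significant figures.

1.89

Equal flux requires L_1/d_1² = L_2/d_2², so d_1/d_2 = √(L_1/L_2)
= √(3.57) = 1.889.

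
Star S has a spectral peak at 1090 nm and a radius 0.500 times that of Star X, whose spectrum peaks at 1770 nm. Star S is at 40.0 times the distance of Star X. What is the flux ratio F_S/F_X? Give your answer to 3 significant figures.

Wien's law: T_S/T_X = λ_X/λ_S = 1770/1090 = 1.624.
L_S/L_X = (R_S/R_X)²(T_S/T_X)⁴ = (0.500)²(1.624)⁴ = 1.738.
F_S/F_X = (L_S/L_X)/(d_S/d_X)² = 1.738/(40.0)² = 0.001086.

0.00109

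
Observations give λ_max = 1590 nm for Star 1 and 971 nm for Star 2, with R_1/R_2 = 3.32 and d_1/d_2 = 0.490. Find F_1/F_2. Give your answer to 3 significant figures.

6.39

Wien's law: T_1/T_2 = λ_2/λ_1 = 971/1590 = 0.6107.
L_1/L_2 = (R_1/R_2)²(T_1/T_2)⁴ = (3.32)²(0.6107)⁴ = 1.533.
F_1/F_2 = (L_1/L_2)/(d_1/d_2)² = 1.533/(0.490)² = 6.385.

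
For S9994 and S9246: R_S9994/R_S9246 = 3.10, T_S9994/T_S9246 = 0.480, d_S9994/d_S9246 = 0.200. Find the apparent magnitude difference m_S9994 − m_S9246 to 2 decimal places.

-2.76

L_S9994/L_S9246 = (3.10)²(0.480)⁴ = 0.5101.
F_S9994/F_S9246 = (L_S9994/L_S9246)/(d_S9994/d_S9246)² = 0.5101/0.04000 = 12.75.
m_S9994 − m_S9246 = −2.5 log₁₀(12.75) = -2.76.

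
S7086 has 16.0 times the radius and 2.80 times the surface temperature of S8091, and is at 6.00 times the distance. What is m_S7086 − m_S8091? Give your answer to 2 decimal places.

-6.60

L_S7086/L_S8091 = (16.0)²(2.80)⁴ = 1.574×10^4.
F_S7086/F_S8091 = (L_S7086/L_S8091)/(d_S7086/d_S8091)² = 1.574×10^4/36.00 = 437.1.
m_S7086 − m_S8091 = −2.5 log₁₀(437.1) = -6.60.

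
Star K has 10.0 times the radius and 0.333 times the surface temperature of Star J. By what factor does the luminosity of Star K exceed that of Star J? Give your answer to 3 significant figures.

1.23

From the Stefan–Boltzmann law, L ∝ R²T⁴, so
L_K/L_J = (R_K/R_J)² (T_K/T_J)⁴ = (10.0)² × (0.333)⁴ = 100.0 × 0.01230 = 1.230.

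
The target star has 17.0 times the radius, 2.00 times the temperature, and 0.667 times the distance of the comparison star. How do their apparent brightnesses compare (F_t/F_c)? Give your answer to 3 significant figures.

L_t/L_c = (R_t/R_c)²(T_t/T_c)⁴ = (17.0)² × (2.00)⁴ = 4624.
F_t/F_c = (L_t/L_c)/(d_t/d_c)² = 4624 / (0.667)² = 1.039×10^4.

1.04×10^4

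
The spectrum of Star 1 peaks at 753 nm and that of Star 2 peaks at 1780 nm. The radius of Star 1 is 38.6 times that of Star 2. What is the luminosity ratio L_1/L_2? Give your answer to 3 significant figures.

4.65×10^4

Wien's law gives T ∝ 1/λ_max, so T_1/T_2 = λ_2/λ_1 = 1780/753 = 2.364.
Then L ∝ R²T⁴ gives L_1/L_2 = (38.6)² × (2.364)⁴ = 1490 × 31.22 = 4.652×10^4.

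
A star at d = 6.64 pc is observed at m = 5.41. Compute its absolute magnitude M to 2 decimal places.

M = m − 5 log₁₀(d/10 pc) = 5.41 − 5 log₁₀(6.64/10)
  = 5.41 − 5 × -0.178 = 5.41 − -0.89 = 6.30.

6.30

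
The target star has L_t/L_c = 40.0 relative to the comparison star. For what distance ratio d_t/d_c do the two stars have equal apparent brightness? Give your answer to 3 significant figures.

Equal flux requires L_t/d_t² = L_c/d_c², so d_t/d_c = √(L_t/L_c)
= √(40.0) = 6.325.

6.32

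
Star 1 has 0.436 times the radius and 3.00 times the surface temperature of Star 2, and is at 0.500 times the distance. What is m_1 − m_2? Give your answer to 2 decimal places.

L_1/L_2 = (0.436)²(3.00)⁴ = 15.40.
F_1/F_2 = (L_1/L_2)/(d_1/d_2)² = 15.40/0.2500 = 61.59.
m_1 − m_2 = −2.5 log₁₀(61.59) = -4.47.

-4.47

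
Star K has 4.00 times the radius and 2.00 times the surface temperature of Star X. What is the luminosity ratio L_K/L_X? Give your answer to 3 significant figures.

256

From the Stefan–Boltzmann law, L ∝ R²T⁴, so
L_K/L_X = (R_K/R_X)² (T_K/T_X)⁴ = (4.00)² × (2.00)⁴ = 16.00 × 16.00 = 256.0.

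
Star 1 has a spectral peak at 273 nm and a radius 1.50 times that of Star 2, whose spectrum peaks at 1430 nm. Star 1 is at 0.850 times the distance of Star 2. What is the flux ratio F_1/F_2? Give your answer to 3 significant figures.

Wien's law: T_1/T_2 = λ_2/λ_1 = 1430/273 = 5.238.
L_1/L_2 = (R_1/R_2)²(T_1/T_2)⁴ = (1.50)²(5.238)⁴ = 1694.
F_1/F_2 = (L_1/L_2)/(d_1/d_2)² = 1694/(0.850)² = 2344.

2.34×10^3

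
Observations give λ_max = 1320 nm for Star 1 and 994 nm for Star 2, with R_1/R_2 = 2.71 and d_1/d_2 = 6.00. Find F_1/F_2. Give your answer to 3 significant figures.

Wien's law: T_1/T_2 = λ_2/λ_1 = 994/1320 = 0.7530.
L_1/L_2 = (R_1/R_2)²(T_1/T_2)⁴ = (2.71)²(0.7530)⁴ = 2.362.
F_1/F_2 = (L_1/L_2)/(d_1/d_2)² = 2.362/(6.00)² = 0.06560.

0.0656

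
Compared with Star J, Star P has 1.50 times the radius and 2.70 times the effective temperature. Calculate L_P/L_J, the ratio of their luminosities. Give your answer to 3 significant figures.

120

From the Stefan–Boltzmann law, L ∝ R²T⁴, so
L_P/L_J = (R_P/R_J)² (T_P/T_J)⁴ = (1.50)² × (2.70)⁴ = 2.250 × 53.14 = 119.6.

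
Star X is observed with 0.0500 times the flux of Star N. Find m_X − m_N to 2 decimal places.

m_X − m_N = −2.5 log₁₀(F_X/F_N) = −2.5 log₁₀(0.0500) = −2.5 × (-1.301) = 3.253.

3.25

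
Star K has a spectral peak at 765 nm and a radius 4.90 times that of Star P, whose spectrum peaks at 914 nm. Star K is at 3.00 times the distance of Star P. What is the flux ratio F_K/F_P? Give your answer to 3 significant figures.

Wien's law: T_K/T_P = λ_P/λ_K = 914/765 = 1.195.
L_K/L_P = (R_K/R_P)²(T_K/T_P)⁴ = (4.90)²(1.195)⁴ = 48.93.
F_K/F_P = (L_K/L_P)/(d_K/d_P)² = 48.93/(3.00)² = 5.436.

5.44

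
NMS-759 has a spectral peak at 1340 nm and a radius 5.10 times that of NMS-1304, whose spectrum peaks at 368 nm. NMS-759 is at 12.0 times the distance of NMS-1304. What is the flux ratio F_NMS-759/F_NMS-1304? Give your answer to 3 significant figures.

0.00103

Wien's law: T_NMS-759/T_NMS-1304 = λ_NMS-1304/λ_NMS-759 = 368/1340 = 0.2746.
L_NMS-759/L_NMS-1304 = (R_NMS-759/R_NMS-1304)²(T_NMS-759/T_NMS-1304)⁴ = (5.10)²(0.2746)⁴ = 0.1479.
F_NMS-759/F_NMS-1304 = (L_NMS-759/L_NMS-1304)/(d_NMS-759/d_NMS-1304)² = 0.1479/(12.0)² = 0.001027.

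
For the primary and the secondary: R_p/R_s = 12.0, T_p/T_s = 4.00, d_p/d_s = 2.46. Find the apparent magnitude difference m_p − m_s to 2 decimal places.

L_p/L_s = (12.0)²(4.00)⁴ = 3.686×10^4.
F_p/F_s = (L_p/L_s)/(d_p/d_s)² = 3.686×10^4/6.052 = 6092.
m_p − m_s = −2.5 log₁₀(6092) = -9.46.

-9.46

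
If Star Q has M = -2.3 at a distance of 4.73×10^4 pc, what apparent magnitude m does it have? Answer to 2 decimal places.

m = M + 5 log₁₀(d/10 pc) = -2.3 + 5 log₁₀(4.73×10^4/10)
  = -2.3 + 5 × 3.675 = -2.3 + 18.37 = 16.07.

16.07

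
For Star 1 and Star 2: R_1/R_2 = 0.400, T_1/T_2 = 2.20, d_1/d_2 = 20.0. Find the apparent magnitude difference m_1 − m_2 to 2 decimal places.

L_1/L_2 = (0.400)²(2.20)⁴ = 3.748.
F_1/F_2 = (L_1/L_2)/(d_1/d_2)² = 3.748/400.0 = 0.009370.
m_1 − m_2 = −2.5 log₁₀(0.009370) = 5.07.

5.07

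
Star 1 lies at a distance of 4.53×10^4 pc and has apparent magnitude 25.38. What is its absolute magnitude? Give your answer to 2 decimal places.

7.10

M = m − 5 log₁₀(d/10 pc) = 25.38 − 5 log₁₀(4.53×10^4/10)
  = 25.38 − 5 × 3.656 = 25.38 − 18.28 = 7.10.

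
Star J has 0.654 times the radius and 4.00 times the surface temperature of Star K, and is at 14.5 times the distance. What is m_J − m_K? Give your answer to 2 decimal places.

L_J/L_K = (0.654)²(4.00)⁴ = 109.5.
F_J/F_K = (L_J/L_K)/(d_J/d_K)² = 109.5/210.2 = 0.5208.
m_J − m_K = −2.5 log₁₀(0.5208) = 0.71.

0.71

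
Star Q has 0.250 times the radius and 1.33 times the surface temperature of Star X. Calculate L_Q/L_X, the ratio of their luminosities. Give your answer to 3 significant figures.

0.196

From the Stefan–Boltzmann law, L ∝ R²T⁴, so
L_Q/L_X = (R_Q/R_X)² (T_Q/T_X)⁴ = (0.250)² × (1.33)⁴ = 0.06250 × 3.129 = 0.1956.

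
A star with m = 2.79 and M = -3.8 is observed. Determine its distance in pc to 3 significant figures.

m − M = 5 log₁₀(d/10 pc)
2.79 − (-3.8) = 6.59 = 5 log₁₀(d/10)
d = 10 × 10^(6.59/5) = 10 × 10^1.318 = 208.0 pc.

208 pc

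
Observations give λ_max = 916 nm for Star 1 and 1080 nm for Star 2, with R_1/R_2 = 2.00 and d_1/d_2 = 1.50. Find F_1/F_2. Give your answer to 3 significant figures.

Wien's law: T_1/T_2 = λ_2/λ_1 = 1080/916 = 1.179.
L_1/L_2 = (R_1/R_2)²(T_1/T_2)⁴ = (2.00)²(1.179)⁴ = 7.730.
F_1/F_2 = (L_1/L_2)/(d_1/d_2)² = 7.730/(1.50)² = 3.436.

3.44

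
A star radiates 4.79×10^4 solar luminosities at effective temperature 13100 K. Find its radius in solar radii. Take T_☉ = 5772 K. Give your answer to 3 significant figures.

R/R_☉ = √(L/L_☉) / (T/T_☉)² = √(4.79×10^4) / (2.270)²
       = 218.9 / 5.151 = 42.49.

42.5 solar radii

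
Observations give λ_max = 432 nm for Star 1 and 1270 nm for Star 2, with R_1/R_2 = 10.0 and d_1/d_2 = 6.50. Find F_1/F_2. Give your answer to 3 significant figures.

177

Wien's law: T_1/T_2 = λ_2/λ_1 = 1270/432 = 2.940.
L_1/L_2 = (R_1/R_2)²(T_1/T_2)⁴ = (10.0)²(2.940)⁴ = 7469.
F_1/F_2 = (L_1/L_2)/(d_1/d_2)² = 7469/(6.50)² = 176.8.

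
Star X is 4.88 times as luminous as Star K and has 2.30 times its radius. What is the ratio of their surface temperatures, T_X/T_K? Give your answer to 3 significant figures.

L ∝ R²T⁴ gives T ∝ (L/R²)^(1/4), so
T_X/T_K = (4.88 / 2.30²)^(1/4) = (0.9225)^(1/4) = 0.9800.

0.980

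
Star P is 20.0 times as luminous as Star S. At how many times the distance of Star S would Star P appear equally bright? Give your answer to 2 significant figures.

4.5

Equal flux requires L_P/d_P² = L_S/d_S², so d_P/d_S = √(L_P/L_S)
= √(20.0) = 4.472.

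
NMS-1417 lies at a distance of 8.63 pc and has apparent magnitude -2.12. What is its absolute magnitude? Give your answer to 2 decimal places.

-1.80

M = m − 5 log₁₀(d/10 pc) = -2.12 − 5 log₁₀(8.63/10)
  = -2.12 − 5 × -0.064 = -2.12 − -0.32 = -1.80.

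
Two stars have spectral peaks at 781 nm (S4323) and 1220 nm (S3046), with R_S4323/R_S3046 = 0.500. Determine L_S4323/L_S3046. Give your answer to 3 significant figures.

Wien's law gives T ∝ 1/λ_max, so T_S4323/T_S3046 = λ_S3046/λ_S4323 = 1220/781 = 1.562.
Then L ∝ R²T⁴ gives L_S4323/L_S3046 = (0.500)² × (1.562)⁴ = 0.2500 × 5.954 = 1.489.

1.49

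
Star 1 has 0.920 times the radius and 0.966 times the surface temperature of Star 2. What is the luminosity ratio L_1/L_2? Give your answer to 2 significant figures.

From the Stefan–Boltzmann law, L ∝ R²T⁴, so
L_1/L_2 = (R_1/R_2)² (T_1/T_2)⁴ = (0.920)² × (0.966)⁴ = 0.8464 × 0.8708 = 0.7370.

0.74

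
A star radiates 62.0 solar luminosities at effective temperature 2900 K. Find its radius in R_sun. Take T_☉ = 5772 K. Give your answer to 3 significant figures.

R/R_☉ = √(L/L_☉) / (T/T_☉)² = √(62.0) / (0.5024)²
       = 7.874 / 0.2524 = 31.19.

31.2 R_sun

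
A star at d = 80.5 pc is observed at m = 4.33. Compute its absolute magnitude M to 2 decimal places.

-0.20

M = m − 5 log₁₀(d/10 pc) = 4.33 − 5 log₁₀(80.5/10)
  = 4.33 − 5 × 0.906 = 4.33 − 4.53 = -0.20.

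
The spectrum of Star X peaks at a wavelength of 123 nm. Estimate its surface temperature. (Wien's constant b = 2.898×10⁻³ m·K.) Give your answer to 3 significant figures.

T = b/λ_max = 2.898×10⁻³ / (123×10⁻⁹) = 2.356×10^4 K.

2.36×10^4 K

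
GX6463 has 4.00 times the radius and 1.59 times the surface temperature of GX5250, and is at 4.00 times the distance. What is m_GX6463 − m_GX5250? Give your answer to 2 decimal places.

-2.01

L_GX6463/L_GX5250 = (4.00)²(1.59)⁴ = 102.3.
F_GX6463/F_GX5250 = (L_GX6463/L_GX5250)/(d_GX6463/d_GX5250)² = 102.3/16.00 = 6.391.
m_GX6463 − m_GX5250 = −2.5 log₁₀(6.391) = -2.01.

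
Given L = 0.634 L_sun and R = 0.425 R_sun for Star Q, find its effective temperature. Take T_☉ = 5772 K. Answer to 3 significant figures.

7.90×10^3 K

T/T_☉ = (L/L_☉)^(1/4) / (R/R_☉)^(1/2)
T = 5772 × (0.634)^(1/4) / √(0.425) = 5772 × 0.8923 / 0.6519 = 7900 K.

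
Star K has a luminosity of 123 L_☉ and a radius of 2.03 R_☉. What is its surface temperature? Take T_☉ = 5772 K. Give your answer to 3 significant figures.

1.35×10^4 K

T/T_☉ = (L/L_☉)^(1/4) / (R/R_☉)^(1/2)
T = 5772 × (123)^(1/4) / √(2.03) = 5772 × 3.330 / 1.425 = 1.349×10^4 K.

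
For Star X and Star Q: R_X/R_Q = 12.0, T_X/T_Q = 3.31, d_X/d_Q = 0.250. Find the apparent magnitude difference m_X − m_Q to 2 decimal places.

-13.60

L_X/L_Q = (12.0)²(3.31)⁴ = 1.729×10^4.
F_X/F_Q = (L_X/L_Q)/(d_X/d_Q)² = 1.729×10^4/0.06250 = 2.766×10^5.
m_X − m_Q = −2.5 log₁₀(2.766×10^5) = -13.60.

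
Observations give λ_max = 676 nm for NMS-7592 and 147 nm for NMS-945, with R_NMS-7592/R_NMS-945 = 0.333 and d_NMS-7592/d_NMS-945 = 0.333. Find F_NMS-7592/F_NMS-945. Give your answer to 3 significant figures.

Wien's law: T_NMS-7592/T_NMS-945 = λ_NMS-945/λ_NMS-7592 = 147/676 = 0.2175.
L_NMS-7592/L_NMS-945 = (R_NMS-7592/R_NMS-945)²(T_NMS-7592/T_NMS-945)⁴ = (0.333)²(0.2175)⁴ = 2.480×10^-4.
F_NMS-7592/F_NMS-945 = (L_NMS-7592/L_NMS-945)/(d_NMS-7592/d_NMS-945)² = 2.480×10^-4/(0.333)² = 0.002236.

0.00224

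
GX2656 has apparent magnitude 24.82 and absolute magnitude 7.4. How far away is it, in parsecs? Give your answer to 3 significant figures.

3.05×10^4 pc

m − M = 5 log₁₀(d/10 pc)
24.82 − (7.4) = 17.42 = 5 log₁₀(d/10)
d = 10 × 10^(17.42/5) = 10 × 10^3.484 = 3.048×10^4 pc.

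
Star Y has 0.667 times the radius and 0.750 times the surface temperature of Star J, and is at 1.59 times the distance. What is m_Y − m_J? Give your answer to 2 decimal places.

L_Y/L_J = (0.667)²(0.750)⁴ = 0.1408.
F_Y/F_J = (L_Y/L_J)/(d_Y/d_J)² = 0.1408/2.528 = 0.05568.
m_Y − m_J = −2.5 log₁₀(0.05568) = 3.14.

3.14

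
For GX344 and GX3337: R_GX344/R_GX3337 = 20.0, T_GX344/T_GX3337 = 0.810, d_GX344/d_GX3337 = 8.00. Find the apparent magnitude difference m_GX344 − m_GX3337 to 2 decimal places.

-1.07

L_GX344/L_GX3337 = (20.0)²(0.810)⁴ = 172.2.
F_GX344/F_GX3337 = (L_GX344/L_GX3337)/(d_GX344/d_GX3337)² = 172.2/64.00 = 2.690.
m_GX344 − m_GX3337 = −2.5 log₁₀(2.690) = -1.07.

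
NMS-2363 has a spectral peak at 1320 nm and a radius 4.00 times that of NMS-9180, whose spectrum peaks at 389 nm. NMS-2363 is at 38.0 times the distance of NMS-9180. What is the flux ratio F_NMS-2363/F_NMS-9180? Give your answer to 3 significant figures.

8.36×10^-5

Wien's law: T_NMS-2363/T_NMS-9180 = λ_NMS-9180/λ_NMS-2363 = 389/1320 = 0.2947.
L_NMS-2363/L_NMS-9180 = (R_NMS-2363/R_NMS-9180)²(T_NMS-2363/T_NMS-9180)⁴ = (4.00)²(0.2947)⁴ = 0.1207.
F_NMS-2363/F_NMS-9180 = (L_NMS-2363/L_NMS-9180)/(d_NMS-2363/d_NMS-9180)² = 0.1207/(38.0)² = 8.357×10^-5.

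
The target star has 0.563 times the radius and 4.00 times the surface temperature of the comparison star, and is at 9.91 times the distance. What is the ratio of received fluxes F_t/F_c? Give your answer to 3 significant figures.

L_t/L_c = (R_t/R_c)²(T_t/T_c)⁴ = (0.563)² × (4.00)⁴ = 81.14.
F_t/F_c = (L_t/L_c)/(d_t/d_c)² = 81.14 / (9.91)² = 0.8262.

0.826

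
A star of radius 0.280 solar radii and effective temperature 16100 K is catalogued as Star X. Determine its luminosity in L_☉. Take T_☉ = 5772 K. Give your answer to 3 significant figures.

4.75 L_☉

L/L_☉ = (R/R_☉)² (T/T_☉)⁴ = (0.280)² × (16100/5772)⁴
       = 0.07840 × (2.789)⁴ = 0.07840 × 60.53 = 4.746.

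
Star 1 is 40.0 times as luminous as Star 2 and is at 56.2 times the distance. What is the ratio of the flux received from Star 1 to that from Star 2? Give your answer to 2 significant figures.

0.013

F = L/(4πd²), so F_1/F_2 = (L_1/L_2) / (d_1/d_2)²
= 40.0 / (56.2)² = 40.0 / 3158 = 0.01266.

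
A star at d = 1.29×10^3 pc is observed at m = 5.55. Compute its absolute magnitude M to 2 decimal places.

-5.00

M = m − 5 log₁₀(d/10 pc) = 5.55 − 5 log₁₀(1.29×10^3/10)
  = 5.55 − 5 × 2.111 = 5.55 − 10.55 = -5.00.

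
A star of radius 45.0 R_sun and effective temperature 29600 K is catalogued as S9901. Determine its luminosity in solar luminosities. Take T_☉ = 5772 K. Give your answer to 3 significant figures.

1.40×10^6 solar luminosities

L/L_☉ = (R/R_☉)² (T/T_☉)⁴ = (45.0)² × (29600/5772)⁴
       = 2025 × (5.128)⁴ = 2025 × 691.6 = 1.401×10^6.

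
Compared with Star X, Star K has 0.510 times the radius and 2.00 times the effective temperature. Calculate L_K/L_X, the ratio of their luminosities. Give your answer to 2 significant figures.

4.2

From the Stefan–Boltzmann law, L ∝ R²T⁴, so
L_K/L_X = (R_K/R_X)² (T_K/T_X)⁴ = (0.510)² × (2.00)⁴ = 0.2601 × 16.00 = 4.162.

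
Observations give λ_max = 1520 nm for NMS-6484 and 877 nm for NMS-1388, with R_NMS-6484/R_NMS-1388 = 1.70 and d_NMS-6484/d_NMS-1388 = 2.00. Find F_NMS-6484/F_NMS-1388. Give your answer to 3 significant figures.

Wien's law: T_NMS-6484/T_NMS-1388 = λ_NMS-1388/λ_NMS-6484 = 877/1520 = 0.5770.
L_NMS-6484/L_NMS-1388 = (R_NMS-6484/R_NMS-1388)²(T_NMS-6484/T_NMS-1388)⁴ = (1.70)²(0.5770)⁴ = 0.3203.
F_NMS-6484/F_NMS-1388 = (L_NMS-6484/L_NMS-1388)/(d_NMS-6484/d_NMS-1388)² = 0.3203/(2.00)² = 0.08007.

0.0801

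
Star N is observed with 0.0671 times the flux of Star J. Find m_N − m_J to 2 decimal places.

m_N − m_J = −2.5 log₁₀(F_N/F_J) = −2.5 log₁₀(0.0671) = −2.5 × (-1.173) = 2.933.

2.93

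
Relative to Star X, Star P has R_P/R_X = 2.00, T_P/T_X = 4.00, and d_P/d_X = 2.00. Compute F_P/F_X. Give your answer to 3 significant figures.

L_P/L_X = (R_P/R_X)²(T_P/T_X)⁴ = (2.00)² × (4.00)⁴ = 1024.
F_P/F_X = (L_P/L_X)/(d_P/d_X)² = 1024 / (2.00)² = 256.0.

256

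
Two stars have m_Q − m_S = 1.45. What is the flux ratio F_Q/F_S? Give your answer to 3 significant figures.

F_Q/F_S = 10^(−(m_Q − m_S)/2.5) = 10^(-1.45/2.5) = 10^-0.580 = 0.2630.

0.263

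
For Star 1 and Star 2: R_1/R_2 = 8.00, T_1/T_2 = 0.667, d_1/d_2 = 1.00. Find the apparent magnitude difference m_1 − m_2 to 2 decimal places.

L_1/L_2 = (8.00)²(0.667)⁴ = 12.67.
F_1/F_2 = (L_1/L_2)/(d_1/d_2)² = 12.67/1.000 = 12.67.
m_1 − m_2 = −2.5 log₁₀(12.67) = -2.76.

-2.76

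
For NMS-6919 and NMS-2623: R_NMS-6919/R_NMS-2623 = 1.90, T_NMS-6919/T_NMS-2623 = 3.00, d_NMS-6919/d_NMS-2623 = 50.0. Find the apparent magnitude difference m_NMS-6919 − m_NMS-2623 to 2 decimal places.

L_NMS-6919/L_NMS-2623 = (1.90)²(3.00)⁴ = 292.4.
F_NMS-6919/F_NMS-2623 = (L_NMS-6919/L_NMS-2623)/(d_NMS-6919/d_NMS-2623)² = 292.4/2500 = 0.1170.
m_NMS-6919 − m_NMS-2623 = −2.5 log₁₀(0.1170) = 2.33.

2.33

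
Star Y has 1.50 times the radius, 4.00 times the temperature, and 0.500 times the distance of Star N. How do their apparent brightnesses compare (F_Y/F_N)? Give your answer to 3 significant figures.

2.30×10^3

L_Y/L_N = (R_Y/R_N)²(T_Y/T_N)⁴ = (1.50)² × (4.00)⁴ = 576.0.
F_Y/F_N = (L_Y/L_N)/(d_Y/d_N)² = 576.0 / (0.500)² = 2304.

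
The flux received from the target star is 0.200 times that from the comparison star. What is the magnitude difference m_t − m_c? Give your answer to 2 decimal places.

1.75

m_t − m_c = −2.5 log₁₀(F_t/F_c) = −2.5 log₁₀(0.200) = −2.5 × (-0.699) = 1.747.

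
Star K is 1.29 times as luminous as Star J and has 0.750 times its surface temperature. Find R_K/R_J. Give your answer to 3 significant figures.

2.02

L ∝ R²T⁴ gives R ∝ √L / T², so
R_K/R_J = √(1.29) / (0.750)² = 1.136 / 0.5625 = 2.019.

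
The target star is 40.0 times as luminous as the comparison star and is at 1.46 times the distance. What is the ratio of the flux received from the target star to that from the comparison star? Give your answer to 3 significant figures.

18.8

F = L/(4πd²), so F_t/F_c = (L_t/L_c) / (d_t/d_c)²
= 40.0 / (1.46)² = 40.0 / 2.132 = 18.77.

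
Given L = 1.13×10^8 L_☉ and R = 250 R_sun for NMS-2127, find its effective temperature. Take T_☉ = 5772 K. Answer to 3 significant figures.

3.76×10^4 K

T/T_☉ = (L/L_☉)^(1/4) / (R/R_☉)^(1/2)
T = 5772 × (1.13×10^8)^(1/4) / √(250) = 5772 × 103.1 / 15.81 = 3.764×10^4 K.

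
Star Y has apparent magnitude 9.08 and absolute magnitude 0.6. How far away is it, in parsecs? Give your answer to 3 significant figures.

m − M = 5 log₁₀(d/10 pc)
9.08 − (0.6) = 8.48 = 5 log₁₀(d/10)
d = 10 × 10^(8.48/5) = 10 × 10^1.696 = 496.6 pc.

497 pc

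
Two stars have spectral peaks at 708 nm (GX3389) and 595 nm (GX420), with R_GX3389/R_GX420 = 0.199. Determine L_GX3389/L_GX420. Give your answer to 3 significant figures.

0.0198

Wien's law gives T ∝ 1/λ_max, so T_GX3389/T_GX420 = λ_GX420/λ_GX3389 = 595/708 = 0.8404.
Then L ∝ R²T⁴ gives L_GX3389/L_GX420 = (0.199)² × (0.8404)⁴ = 0.03960 × 0.4988 = 0.01975.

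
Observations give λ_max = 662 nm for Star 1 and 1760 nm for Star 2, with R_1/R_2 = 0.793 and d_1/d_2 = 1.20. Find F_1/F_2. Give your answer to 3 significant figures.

Wien's law: T_1/T_2 = λ_2/λ_1 = 1760/662 = 2.659.
L_1/L_2 = (R_1/R_2)²(T_1/T_2)⁴ = (0.793)²(2.659)⁴ = 31.42.
F_1/F_2 = (L_1/L_2)/(d_1/d_2)² = 31.42/(1.20)² = 21.82.

21.8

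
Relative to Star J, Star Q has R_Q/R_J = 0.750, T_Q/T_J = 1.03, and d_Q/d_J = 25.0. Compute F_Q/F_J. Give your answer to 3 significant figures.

L_Q/L_J = (R_Q/R_J)²(T_Q/T_J)⁴ = (0.750)² × (1.03)⁴ = 0.6331.
F_Q/F_J = (L_Q/L_J)/(d_Q/d_J)² = 0.6331 / (25.0)² = 0.001013.

0.00101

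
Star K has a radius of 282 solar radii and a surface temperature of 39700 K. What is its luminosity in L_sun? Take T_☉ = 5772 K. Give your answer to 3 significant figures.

L/L_☉ = (R/R_☉)² (T/T_☉)⁴ = (282)² × (39700/5772)⁴
       = 7.952×10^4 × (6.878)⁴ = 7.952×10^4 × 2238 = 1.780×10^8.

1.78×10^8 L_sun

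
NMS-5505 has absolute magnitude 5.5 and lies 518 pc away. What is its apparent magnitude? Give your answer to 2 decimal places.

m = M + 5 log₁₀(d/10 pc) = 5.5 + 5 log₁₀(518/10)
  = 5.5 + 5 × 1.714 = 5.5 + 8.57 = 14.07.

14.07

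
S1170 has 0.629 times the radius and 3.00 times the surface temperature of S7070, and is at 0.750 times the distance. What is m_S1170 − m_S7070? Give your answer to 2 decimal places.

-4.39

L_S1170/L_S7070 = (0.629)²(3.00)⁴ = 32.05.
F_S1170/F_S7070 = (L_S1170/L_S7070)/(d_S1170/d_S7070)² = 32.05/0.5625 = 56.97.
m_S1170 − m_S7070 = −2.5 log₁₀(56.97) = -4.39.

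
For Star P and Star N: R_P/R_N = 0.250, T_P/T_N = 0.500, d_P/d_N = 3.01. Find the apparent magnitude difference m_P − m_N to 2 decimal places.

L_P/L_N = (0.250)²(0.500)⁴ = 0.003906.
F_P/F_N = (L_P/L_N)/(d_P/d_N)² = 0.003906/9.060 = 4.311×10^-4.
m_P − m_N = −2.5 log₁₀(4.311×10^-4) = 8.41.

8.41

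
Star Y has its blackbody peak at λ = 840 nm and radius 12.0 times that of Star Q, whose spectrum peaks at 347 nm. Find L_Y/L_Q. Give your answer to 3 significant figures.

4.19

Wien's law gives T ∝ 1/λ_max, so T_Y/T_Q = λ_Q/λ_Y = 347/840 = 0.4131.
Then L ∝ R²T⁴ gives L_Y/L_Q = (12.0)² × (0.4131)⁴ = 144.0 × 0.02912 = 4.193.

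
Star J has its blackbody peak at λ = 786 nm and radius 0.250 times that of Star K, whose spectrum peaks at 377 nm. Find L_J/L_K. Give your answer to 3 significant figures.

Wien's law gives T ∝ 1/λ_max, so T_J/T_K = λ_K/λ_J = 377/786 = 0.4796.
Then L ∝ R²T⁴ gives L_J/L_K = (0.250)² × (0.4796)⁴ = 0.06250 × 0.05293 = 0.003308.

0.00331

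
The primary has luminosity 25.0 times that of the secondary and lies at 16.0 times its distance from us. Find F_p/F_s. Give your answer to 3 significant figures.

F = L/(4πd²), so F_p/F_s = (L_p/L_s) / (d_p/d_s)²
= 25.0 / (16.0)² = 25.0 / 256.0 = 0.09766.

0.0977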